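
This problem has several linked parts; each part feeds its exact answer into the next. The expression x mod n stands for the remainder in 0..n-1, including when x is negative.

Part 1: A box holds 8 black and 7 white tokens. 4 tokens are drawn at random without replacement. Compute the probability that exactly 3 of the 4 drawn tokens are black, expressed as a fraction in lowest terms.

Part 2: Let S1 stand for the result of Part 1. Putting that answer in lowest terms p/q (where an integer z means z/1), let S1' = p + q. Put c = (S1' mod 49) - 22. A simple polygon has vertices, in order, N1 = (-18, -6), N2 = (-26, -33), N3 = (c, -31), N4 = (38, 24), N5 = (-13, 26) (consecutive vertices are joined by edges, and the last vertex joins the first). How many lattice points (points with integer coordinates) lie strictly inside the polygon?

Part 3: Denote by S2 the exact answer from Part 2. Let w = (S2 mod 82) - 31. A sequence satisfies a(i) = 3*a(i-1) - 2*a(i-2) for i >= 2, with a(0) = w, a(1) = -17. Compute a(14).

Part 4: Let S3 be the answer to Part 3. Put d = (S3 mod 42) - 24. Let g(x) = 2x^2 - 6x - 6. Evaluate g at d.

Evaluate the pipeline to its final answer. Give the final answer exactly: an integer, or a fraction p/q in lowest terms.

Part 1: total draws C(15,4) = 1365; favorable C(8,3)*C(7,1) = 392; P = 56/195; answer 56/195
Part 2: S1 = 56/195; threaded value p + q = 251; c = -16; cross terms: (-18*-33 - -26*-6)=438, (-26*-31 - -16*-33)=278, (-16*24 - 38*-31)=794, (38*26 - -13*24)=1300, (-13*-6 - -18*26)=546; twice the area = |3356| = 3356; area = 1678; boundary points = 1 + 2 + 1 + 1 + 1 = 6; strictly interior points = area - boundary/2 + 1 = 1676; answer 1676
Part 3: S2 = 1676; w = 5; a(2) = 3*(-17) - 2*(5) = -61; iterating: a(2)=-61, a(3)=-149, a(4)=-325, a(5)=-677, a(6)=-1381, a(7)=-2789, a(8)=-5605, a(9)=-11237, a(10)=-22501, a(11)=-45029, a(12)=-90085, a(13)=-180197, a(14)=-360421; answer -360421
Part 4: S3 = -360421; d = -1; 2*(-1)^2 - 6*(-1)^1 - 6 = (2) + (6) + (-6) = 2; answer 2

2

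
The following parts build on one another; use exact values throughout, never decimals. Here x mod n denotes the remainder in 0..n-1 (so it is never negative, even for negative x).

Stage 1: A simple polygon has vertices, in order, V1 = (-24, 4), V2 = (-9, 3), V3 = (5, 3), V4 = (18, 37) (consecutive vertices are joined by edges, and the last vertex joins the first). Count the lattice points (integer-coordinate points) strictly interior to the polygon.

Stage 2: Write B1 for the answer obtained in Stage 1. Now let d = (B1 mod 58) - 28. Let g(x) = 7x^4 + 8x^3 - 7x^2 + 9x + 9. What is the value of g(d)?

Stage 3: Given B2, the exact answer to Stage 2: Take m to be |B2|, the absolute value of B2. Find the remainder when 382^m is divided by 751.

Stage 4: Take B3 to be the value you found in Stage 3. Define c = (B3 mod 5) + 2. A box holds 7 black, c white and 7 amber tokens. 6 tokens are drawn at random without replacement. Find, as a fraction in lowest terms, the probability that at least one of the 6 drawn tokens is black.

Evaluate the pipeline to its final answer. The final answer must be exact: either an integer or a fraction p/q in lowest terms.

283/286

Stage 1: cross terms: (-24*3 - -9*4)=-36, (-9*3 - 5*3)=-42, (5*37 - 18*3)=131, (18*4 - -24*37)=960; twice the area = |1013| = 1013; area = 1013/2; boundary points = 1 + 14 + 1 + 3 = 19; strictly interior points = area - boundary/2 + 1 = 498; answer 498
Stage 2: B1 = 498; d = 6; 7*(6)^4 + 8*(6)^3 - 7*(6)^2 + 9*(6)^1 + 9 = (9072) + (1728) + (-252) + (54) + (9) = 10611; answer 10611
Stage 3: B2 = 10611; m = 10611; squarings mod 751: 382^1=382, 382^2=230, 382^4=330, 382^8=5, 382^16=25, 382^32=625, 382^64=105, 382^128=511, 382^256=524, 382^512=461, 382^1024=739, 382^2048=144, 382^4096=459, 382^8192=401; 382^10611 = 382^1 * 382^2 * 382^16 * 382^32 * 382^64 * 382^256 * 382^2048 * 382^8192 = 530 (mod 751); answer 530
Stage 4: B3 = 530; c = 2; total draws C(16,6) = 8008; complement C(9,6) = 84; favorable 8008 - 84 = 7924; P = 283/286; answer 283/286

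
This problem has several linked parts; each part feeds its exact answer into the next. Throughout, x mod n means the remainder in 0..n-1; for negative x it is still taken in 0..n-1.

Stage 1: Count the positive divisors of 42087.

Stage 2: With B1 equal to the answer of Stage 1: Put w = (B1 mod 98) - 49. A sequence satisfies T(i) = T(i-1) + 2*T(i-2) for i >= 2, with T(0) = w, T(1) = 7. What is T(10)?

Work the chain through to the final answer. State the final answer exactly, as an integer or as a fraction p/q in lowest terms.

Stage 1: 42087 = 3 * 14029; number of divisors = (1+1) * (1+1) = 4; answer 4
Stage 2: B1 = 4; w = -45; T(2) = 1*(7) + 2*(-45) = -83; iterating: T(2)=-83, T(3)=-69, T(4)=-235, T(5)=-373, T(6)=-843, T(7)=-1589, T(8)=-3275, T(9)=-6453, T(10)=-13003; answer -13003

-13003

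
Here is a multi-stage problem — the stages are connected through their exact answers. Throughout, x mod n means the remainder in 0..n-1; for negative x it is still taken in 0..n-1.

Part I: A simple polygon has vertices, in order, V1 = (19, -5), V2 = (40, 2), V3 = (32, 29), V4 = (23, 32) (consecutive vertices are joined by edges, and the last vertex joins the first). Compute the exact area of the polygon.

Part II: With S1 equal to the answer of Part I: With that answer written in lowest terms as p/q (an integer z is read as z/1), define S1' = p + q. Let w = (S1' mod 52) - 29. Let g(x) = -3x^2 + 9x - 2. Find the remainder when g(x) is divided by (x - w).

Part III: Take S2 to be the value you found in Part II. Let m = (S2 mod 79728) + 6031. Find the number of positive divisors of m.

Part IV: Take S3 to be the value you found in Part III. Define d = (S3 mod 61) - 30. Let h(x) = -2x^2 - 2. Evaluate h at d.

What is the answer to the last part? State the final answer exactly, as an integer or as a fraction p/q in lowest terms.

-970

Part I: cross terms: (19*2 - 40*-5)=238, (40*29 - 32*2)=1096, (32*32 - 23*29)=357, (23*-5 - 19*32)=-723; twice the area = |968| = 968; area = 484; answer 484
Part II: S1 = 484; threaded value p + q = 485; w = -12; remainder = value at the root: -3*(-12)^2 + 9*(-12)^1 - 2 = (-432) + (-108) + (-2) = -542; answer -542
Part III: S2 = -542; m = 85217; 85217 = 11 * 61 * 127; number of divisors = (1+1) * (1+1) * (1+1) = 8; answer 8
Part IV: S3 = 8; d = -22; -2*(-22)^2 - 2 = (-968) + (-2) = -970; answer -970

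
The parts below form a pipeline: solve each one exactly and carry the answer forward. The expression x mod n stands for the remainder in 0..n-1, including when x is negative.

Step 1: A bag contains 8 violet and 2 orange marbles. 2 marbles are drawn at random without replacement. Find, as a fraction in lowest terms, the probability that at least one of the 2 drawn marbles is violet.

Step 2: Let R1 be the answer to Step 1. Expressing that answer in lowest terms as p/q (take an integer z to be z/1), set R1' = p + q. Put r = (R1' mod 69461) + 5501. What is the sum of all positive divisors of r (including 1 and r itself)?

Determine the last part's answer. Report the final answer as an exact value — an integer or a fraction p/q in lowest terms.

11088

Step 1: total draws C(10,2) = 45; complement C(2,2) = 1; favorable 45 - 1 = 44; P = 44/45; answer 44/45
Step 2: R1 = 44/45; threaded value p + q = 89; r = 5590; 5590 = 2 * 5 * 13 * 43; sigma = (1 + 2) * (1 + 5) * (1 + 13) * (1 + 43) = 3 * 6 * 14 * 44 = 11088; answer 11088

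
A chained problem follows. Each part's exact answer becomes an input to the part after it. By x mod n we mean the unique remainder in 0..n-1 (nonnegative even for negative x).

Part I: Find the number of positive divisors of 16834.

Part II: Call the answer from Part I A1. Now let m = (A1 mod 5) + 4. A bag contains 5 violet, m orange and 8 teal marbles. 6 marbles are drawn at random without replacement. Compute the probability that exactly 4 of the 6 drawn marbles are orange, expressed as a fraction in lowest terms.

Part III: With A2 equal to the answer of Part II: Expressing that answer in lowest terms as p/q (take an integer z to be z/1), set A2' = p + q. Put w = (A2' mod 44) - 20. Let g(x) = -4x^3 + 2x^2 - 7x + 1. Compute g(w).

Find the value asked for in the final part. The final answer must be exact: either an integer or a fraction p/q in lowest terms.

Part I: 16834 = 2 * 19 * 443; number of divisors = (1+1) * (1+1) * (1+1) = 8; answer 8
Part II: A1 = 8; m = 7; total draws C(20,6) = 38760; favorable C(7,4)*C(13,2) = 2730; P = 91/1292; answer 91/1292
Part III: A2 = 91/1292; threaded value p + q = 1383; w = -1; -4*(-1)^3 + 2*(-1)^2 - 7*(-1)^1 + 1 = (4) + (2) + (7) + (1) = 14; answer 14

14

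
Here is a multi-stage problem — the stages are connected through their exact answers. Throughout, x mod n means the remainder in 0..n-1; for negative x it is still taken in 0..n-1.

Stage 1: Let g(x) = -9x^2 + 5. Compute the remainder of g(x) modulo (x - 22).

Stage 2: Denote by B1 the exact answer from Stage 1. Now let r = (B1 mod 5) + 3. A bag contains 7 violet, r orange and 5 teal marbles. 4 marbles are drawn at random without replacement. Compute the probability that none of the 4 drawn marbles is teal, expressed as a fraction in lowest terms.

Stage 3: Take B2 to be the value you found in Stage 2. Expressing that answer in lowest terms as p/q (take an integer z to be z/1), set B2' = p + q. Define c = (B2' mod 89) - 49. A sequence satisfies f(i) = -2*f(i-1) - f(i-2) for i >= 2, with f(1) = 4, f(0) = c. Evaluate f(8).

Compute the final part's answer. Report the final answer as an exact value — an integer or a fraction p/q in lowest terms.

Stage 1: remainder = value at the root: -9*(22)^2 + 5 = (-4356) + (5) = -4351; answer -4351
Stage 2: B1 = -4351; r = 7; total draws C(19,4) = 3876; favorable C(14,4) = 1001; P = 1001/3876; answer 1001/3876
Stage 3: B2 = 1001/3876; threaded value p + q = 4877; c = 22; f(2) = -2*(4) - 1*(22) = -30; iterating: f(2)=-30, f(3)=56, f(4)=-82, f(5)=108, f(6)=-134, f(7)=160, f(8)=-186; answer -186

-186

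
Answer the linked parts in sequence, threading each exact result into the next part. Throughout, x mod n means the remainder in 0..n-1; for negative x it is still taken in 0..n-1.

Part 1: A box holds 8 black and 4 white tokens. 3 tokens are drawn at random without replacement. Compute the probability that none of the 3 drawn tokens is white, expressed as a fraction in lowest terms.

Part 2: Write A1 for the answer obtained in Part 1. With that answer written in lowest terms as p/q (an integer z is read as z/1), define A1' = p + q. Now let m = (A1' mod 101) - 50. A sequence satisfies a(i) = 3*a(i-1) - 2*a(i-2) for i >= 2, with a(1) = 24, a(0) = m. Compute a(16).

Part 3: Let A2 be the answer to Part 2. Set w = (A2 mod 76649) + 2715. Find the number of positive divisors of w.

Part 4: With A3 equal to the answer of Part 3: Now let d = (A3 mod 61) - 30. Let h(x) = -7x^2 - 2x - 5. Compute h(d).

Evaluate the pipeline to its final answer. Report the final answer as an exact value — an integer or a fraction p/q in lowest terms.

-5437

Part 1: total draws C(12,3) = 220; favorable C(8,3) = 56; P = 14/55; answer 14/55
Part 2: A1 = 14/55; threaded value p + q = 69; m = 19; a(2) = 3*(24) - 2*(19) = 34; iterating: a(2)=34, a(3)=54, a(4)=94, a(5)=174, a(6)=334, a(7)=654, a(8)=1294, a(9)=2574, a(10)=5134, a(11)=10254, a(12)=20494, a(13)=40974, a(14)=81934, a(15)=163854, a(16)=327694; answer 327694
Part 3: A2 = 327694; w = 23813; 23813 is prime, so its only divisors are 1 and 23813; count = 2; answer 2
Part 4: A3 = 2; d = -28; -7*(-28)^2 - 2*(-28)^1 - 5 = (-5488) + (56) + (-5) = -5437; answer -5437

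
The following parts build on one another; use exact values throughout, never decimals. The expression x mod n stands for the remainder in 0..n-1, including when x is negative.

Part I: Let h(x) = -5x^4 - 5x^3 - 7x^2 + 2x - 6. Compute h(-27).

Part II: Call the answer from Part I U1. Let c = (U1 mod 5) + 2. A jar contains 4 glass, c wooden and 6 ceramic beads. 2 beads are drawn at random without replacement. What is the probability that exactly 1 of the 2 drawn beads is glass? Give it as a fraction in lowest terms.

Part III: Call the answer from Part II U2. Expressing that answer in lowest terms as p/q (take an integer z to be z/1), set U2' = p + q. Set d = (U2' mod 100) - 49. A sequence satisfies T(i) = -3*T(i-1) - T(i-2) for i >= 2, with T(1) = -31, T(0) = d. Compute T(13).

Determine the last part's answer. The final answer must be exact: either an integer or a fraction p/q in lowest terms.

Part I: -5*(-27)^4 - 5*(-27)^3 - 7*(-27)^2 + 2*(-27)^1 - 6 = (-2657205) + (98415) + (-5103) + (-54) + (-6) = -2563953; answer -2563953
Part II: U1 = -2563953; c = 4; total draws C(14,2) = 91; favorable C(4,1)*C(10,1) = 40; P = 40/91; answer 40/91
Part III: U2 = 40/91; threaded value p + q = 131; d = -18; T(2) = -3*(-31) - 1*(-18) = 111; iterating: T(2)=111, T(3)=-302, T(4)=795, T(5)=-2083, T(6)=5454, T(7)=-14279, T(8)=37383, T(9)=-97870, T(10)=256227, T(11)=-670811, T(12)=1756206, T(13)=-4597807; answer -4597807

-4597807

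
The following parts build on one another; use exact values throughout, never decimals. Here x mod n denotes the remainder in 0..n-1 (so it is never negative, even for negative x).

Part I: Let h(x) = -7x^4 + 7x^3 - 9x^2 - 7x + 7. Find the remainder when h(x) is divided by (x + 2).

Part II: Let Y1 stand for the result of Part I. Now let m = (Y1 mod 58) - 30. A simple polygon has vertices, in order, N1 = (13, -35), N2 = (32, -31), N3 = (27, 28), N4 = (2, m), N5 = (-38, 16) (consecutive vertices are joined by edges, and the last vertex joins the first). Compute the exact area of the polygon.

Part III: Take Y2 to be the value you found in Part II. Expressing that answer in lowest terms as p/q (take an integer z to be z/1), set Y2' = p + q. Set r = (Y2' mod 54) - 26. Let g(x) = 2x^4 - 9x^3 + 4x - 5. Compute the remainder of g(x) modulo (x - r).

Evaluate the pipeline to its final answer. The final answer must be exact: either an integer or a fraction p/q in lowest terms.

1738

Part I: remainder = value at the root: -7*(-2)^4 + 7*(-2)^3 - 9*(-2)^2 - 7*(-2)^1 + 7 = (-112) + (-56) + (-36) + (14) + (7) = -183; answer -183
Part II: Y1 = -183; m = 19; cross terms: (13*-31 - 32*-35)=717, (32*28 - 27*-31)=1733, (27*19 - 2*28)=457, (2*16 - -38*19)=754, (-38*-35 - 13*16)=1122; twice the area = |4783| = 4783; area = 4783/2; answer 4783/2
Part III: Y2 = 4783/2; threaded value p + q = 4785; r = 7; remainder = value at the root: 2*(7)^4 - 9*(7)^3 + 4*(7)^1 - 5 = (4802) + (-3087) + (28) + (-5) = 1738; answer 1738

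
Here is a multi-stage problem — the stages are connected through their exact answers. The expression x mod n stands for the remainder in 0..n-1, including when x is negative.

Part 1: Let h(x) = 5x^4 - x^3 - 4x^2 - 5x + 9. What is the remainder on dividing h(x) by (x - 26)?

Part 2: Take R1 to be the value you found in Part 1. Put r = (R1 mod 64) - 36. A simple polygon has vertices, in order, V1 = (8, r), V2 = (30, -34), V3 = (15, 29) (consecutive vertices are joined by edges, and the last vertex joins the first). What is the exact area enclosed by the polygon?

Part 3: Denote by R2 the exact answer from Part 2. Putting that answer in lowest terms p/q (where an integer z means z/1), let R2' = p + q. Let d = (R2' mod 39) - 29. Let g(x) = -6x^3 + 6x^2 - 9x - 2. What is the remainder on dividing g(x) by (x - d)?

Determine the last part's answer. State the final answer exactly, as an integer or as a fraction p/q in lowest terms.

11338

Part 1: remainder = value at the root: 5*(26)^4 - 1*(26)^3 - 4*(26)^2 - 5*(26)^1 + 9 = (2284880) + (-17576) + (-2704) + (-130) + (9) = 2264479; answer 2264479
Part 2: R1 = 2264479; r = -5; cross terms: (8*-34 - 30*-5)=-122, (30*29 - 15*-34)=1380, (15*-5 - 8*29)=-307; twice the area = |951| = 951; area = 951/2; answer 951/2
Part 3: R2 = 951/2; threaded value p + q = 953; d = -12; remainder = value at the root: -6*(-12)^3 + 6*(-12)^2 - 9*(-12)^1 - 2 = (10368) + (864) + (108) + (-2) = 11338; answer 11338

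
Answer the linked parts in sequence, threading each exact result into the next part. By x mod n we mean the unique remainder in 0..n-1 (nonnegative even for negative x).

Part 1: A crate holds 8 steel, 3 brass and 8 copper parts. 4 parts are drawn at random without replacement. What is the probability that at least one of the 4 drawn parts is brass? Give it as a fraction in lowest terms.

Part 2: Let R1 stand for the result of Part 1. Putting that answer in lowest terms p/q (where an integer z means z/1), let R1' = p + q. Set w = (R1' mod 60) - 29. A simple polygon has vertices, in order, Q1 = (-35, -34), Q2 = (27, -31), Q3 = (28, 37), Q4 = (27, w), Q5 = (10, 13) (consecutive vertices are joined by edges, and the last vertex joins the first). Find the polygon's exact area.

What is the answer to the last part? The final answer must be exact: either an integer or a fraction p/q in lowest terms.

3589/2

Part 1: total draws C(19,4) = 3876; complement C(16,4) = 1820; favorable 3876 - 1820 = 2056; P = 514/969; answer 514/969
Part 2: R1 = 514/969; threaded value p + q = 1483; w = 14; cross terms: (-35*-31 - 27*-34)=2003, (27*37 - 28*-31)=1867, (28*14 - 27*37)=-607, (27*13 - 10*14)=211, (10*-34 - -35*13)=115; twice the area = |3589| = 3589; area = 3589/2; answer 3589/2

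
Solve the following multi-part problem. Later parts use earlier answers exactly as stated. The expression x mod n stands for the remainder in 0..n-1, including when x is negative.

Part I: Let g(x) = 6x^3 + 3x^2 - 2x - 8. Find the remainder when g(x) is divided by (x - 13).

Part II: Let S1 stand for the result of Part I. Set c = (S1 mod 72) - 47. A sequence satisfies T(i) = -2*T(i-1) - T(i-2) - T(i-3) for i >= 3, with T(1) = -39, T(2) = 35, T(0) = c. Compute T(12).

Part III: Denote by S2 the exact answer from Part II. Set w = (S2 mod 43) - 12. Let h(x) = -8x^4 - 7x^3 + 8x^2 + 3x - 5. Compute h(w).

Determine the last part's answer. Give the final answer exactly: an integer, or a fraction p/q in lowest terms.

Part I: remainder = value at the root: 6*(13)^3 + 3*(13)^2 - 2*(13)^1 - 8 = (13182) + (507) + (-26) + (-8) = 13655; answer 13655
Part II: S1 = 13655; c = 0; T(3) = -2*(35) - 1*(-39) - 1*(0) = -31; iterating: T(3)=-31, T(4)=66, T(5)=-136, T(6)=237, T(7)=-404, T(8)=707, T(9)=-1247, T(10)=2191, T(11)=-3842, T(12)=6740; answer 6740
Part III: S2 = 6740; w = 20; -8*(20)^4 - 7*(20)^3 + 8*(20)^2 + 3*(20)^1 - 5 = (-1280000) + (-56000) + (3200) + (60) + (-5) = -1332745; answer -1332745

-1332745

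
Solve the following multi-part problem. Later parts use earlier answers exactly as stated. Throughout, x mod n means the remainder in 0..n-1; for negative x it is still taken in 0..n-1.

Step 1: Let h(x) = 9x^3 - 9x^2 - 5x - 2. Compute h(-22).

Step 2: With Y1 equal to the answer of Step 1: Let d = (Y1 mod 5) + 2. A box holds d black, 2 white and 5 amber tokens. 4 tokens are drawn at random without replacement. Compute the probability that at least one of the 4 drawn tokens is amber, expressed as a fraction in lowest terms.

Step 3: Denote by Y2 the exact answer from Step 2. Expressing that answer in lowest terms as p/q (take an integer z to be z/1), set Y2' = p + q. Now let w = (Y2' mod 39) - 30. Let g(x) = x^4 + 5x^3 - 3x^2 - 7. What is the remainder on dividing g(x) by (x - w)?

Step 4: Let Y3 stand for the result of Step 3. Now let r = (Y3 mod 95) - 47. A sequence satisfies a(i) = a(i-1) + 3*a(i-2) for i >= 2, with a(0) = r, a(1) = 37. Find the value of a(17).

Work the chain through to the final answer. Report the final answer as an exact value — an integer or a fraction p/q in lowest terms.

Step 1: 9*(-22)^3 - 9*(-22)^2 - 5*(-22)^1 - 2 = (-95832) + (-4356) + (110) + (-2) = -100080; answer -100080
Step 2: Y1 = -100080; d = 2; total draws C(9,4) = 126; complement C(4,4) = 1; favorable 126 - 1 = 125; P = 125/126; answer 125/126
Step 3: Y2 = 125/126; threaded value p + q = 251; w = -13; remainder = value at the root: 1*(-13)^4 + 5*(-13)^3 - 3*(-13)^2 - 7 = (28561) + (-10985) + (-507) + (-7) = 17062; answer 17062
Step 4: Y3 = 17062; r = 10; a(2) = 1*(37) + 3*(10) = 67; iterating: a(2)=67, a(3)=178, a(4)=379, a(5)=913, a(6)=2050, a(7)=4789, a(8)=10939, a(9)=25306, a(10)=58123, a(11)=134041, a(12)=308410, a(13)=710533, a(14)=1635763, a(15)=3767362, a(16)=8674651, a(17)=19976737; answer 19976737

19976737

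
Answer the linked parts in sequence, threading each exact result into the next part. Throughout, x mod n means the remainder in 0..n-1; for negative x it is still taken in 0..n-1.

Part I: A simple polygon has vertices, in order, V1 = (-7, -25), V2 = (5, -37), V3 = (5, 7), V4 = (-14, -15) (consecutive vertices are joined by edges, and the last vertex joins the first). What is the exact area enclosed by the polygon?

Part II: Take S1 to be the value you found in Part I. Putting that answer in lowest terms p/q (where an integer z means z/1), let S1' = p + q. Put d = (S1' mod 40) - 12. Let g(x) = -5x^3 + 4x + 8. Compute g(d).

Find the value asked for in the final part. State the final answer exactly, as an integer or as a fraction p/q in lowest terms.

Part I: cross terms: (-7*-37 - 5*-25)=384, (5*7 - 5*-37)=220, (5*-15 - -14*7)=23, (-14*-25 - -7*-15)=245; twice the area = |872| = 872; area = 436; answer 436
Part II: S1 = 436; threaded value p + q = 437; d = 25; -5*(25)^3 + 4*(25)^1 + 8 = (-78125) + (100) + (8) = -78017; answer -78017

-78017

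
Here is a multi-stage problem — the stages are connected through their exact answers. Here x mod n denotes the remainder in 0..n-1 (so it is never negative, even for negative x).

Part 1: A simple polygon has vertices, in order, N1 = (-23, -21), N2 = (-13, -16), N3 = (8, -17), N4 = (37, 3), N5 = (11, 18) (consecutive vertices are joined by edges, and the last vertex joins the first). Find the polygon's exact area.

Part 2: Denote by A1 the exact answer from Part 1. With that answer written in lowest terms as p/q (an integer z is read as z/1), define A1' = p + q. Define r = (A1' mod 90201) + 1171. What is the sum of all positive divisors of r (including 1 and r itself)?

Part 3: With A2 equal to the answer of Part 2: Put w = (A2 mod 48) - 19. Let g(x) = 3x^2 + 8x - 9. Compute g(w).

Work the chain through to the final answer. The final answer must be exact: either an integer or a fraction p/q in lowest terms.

106

Part 1: cross terms: (-23*-16 - -13*-21)=95, (-13*-17 - 8*-16)=349, (8*3 - 37*-17)=653, (37*18 - 11*3)=633, (11*-21 - -23*18)=183; twice the area = |1913| = 1913; area = 1913/2; answer 1913/2
Part 2: A1 = 1913/2; threaded value p + q = 1915; r = 3086; 3086 = 2 * 1543; sigma = (1 + 2) * (1 + 1543) = 3 * 1544 = 4632; answer 4632
Part 3: A2 = 4632; w = 5; 3*(5)^2 + 8*(5)^1 - 9 = (75) + (40) + (-9) = 106; answer 106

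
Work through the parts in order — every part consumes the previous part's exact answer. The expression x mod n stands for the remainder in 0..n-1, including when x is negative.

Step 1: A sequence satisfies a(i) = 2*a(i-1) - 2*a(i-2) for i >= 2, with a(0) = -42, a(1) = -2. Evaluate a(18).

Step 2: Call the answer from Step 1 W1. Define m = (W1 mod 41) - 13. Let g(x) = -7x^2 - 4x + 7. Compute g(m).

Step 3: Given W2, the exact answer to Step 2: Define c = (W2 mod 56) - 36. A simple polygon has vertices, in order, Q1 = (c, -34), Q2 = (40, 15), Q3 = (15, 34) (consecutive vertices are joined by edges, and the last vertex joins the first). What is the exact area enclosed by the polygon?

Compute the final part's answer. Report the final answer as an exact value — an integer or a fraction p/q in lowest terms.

1040

Step 1: a(2) = 2*(-2) - 2*(-42) = 80; iterating: a(2)=80, a(3)=164, a(4)=168, a(5)=8, a(6)=-320, a(7)=-656, a(8)=-672, a(9)=-32, a(10)=1280, a(11)=2624, a(12)=2688, a(13)=128, a(14)=-5120, a(15)=-10496, a(16)=-10752, a(17)=-512, a(18)=20480; answer 20480
Step 2: W1 = 20480; m = 8; -7*(8)^2 - 4*(8)^1 + 7 = (-448) + (-32) + (7) = -473; answer -473
Step 3: W2 = -473; c = -5; cross terms: (-5*15 - 40*-34)=1285, (40*34 - 15*15)=1135, (15*-34 - -5*34)=-340; twice the area = |2080| = 2080; area = 1040; answer 1040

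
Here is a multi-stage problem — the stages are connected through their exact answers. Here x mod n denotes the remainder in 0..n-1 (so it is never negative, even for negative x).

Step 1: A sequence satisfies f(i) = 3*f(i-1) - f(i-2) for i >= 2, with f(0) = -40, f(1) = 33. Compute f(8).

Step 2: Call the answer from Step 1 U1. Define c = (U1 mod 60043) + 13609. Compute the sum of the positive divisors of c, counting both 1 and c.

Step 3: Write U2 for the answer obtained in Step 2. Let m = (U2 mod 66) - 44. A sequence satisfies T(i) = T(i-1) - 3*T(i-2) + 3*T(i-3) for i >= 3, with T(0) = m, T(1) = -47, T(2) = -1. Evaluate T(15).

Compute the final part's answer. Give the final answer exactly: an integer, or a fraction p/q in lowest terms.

79268

Step 1: f(2) = 3*(33) - 1*(-40) = 139; iterating: f(2)=139, f(3)=384, f(4)=1013, f(5)=2655, f(6)=6952, f(7)=18201, f(8)=47651; answer 47651
Step 2: U1 = 47651; c = 61260; 61260 = 2^2 * 3 * 5 * 1021; sigma = (1 + 2 + 4) * (1 + 3) * (1 + 5) * (1 + 1021) = 7 * 4 * 6 * 1022 = 171696; answer 171696
Step 3: U2 = 171696; m = -14; T(3) = 1*(-1) - 3*(-47) + 3*(-14) = 98; iterating: T(3)=98, T(4)=-40, T(5)=-337, T(6)=77, T(7)=968, T(8)=-274, T(9)=-2947, T(10)=779, T(11)=8798, T(12)=-2380, T(13)=-26437, T(14)=7097, T(15)=79268; answer 79268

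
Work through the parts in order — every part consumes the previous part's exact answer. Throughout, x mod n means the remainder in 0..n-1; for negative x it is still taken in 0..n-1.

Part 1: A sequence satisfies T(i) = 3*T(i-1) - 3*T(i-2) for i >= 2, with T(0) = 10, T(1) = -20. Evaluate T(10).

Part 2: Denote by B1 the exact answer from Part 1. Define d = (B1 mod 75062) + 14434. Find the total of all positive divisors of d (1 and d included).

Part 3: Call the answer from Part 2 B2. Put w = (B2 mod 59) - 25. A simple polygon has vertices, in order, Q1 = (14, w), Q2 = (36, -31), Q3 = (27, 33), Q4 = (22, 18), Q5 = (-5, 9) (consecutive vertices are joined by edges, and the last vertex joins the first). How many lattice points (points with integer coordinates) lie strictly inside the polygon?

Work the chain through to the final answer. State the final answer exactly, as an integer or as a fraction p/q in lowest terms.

Part 1: T(2) = 3*(-20) - 3*(10) = -90; iterating: T(2)=-90, T(3)=-210, T(4)=-360, T(5)=-450, T(6)=-270, T(7)=540, T(8)=2430, T(9)=5670, T(10)=9720; answer 9720
Part 2: B1 = 9720; d = 24154; 24154 = 2 * 13 * 929; sigma = (1 + 2) * (1 + 13) * (1 + 929) = 3 * 14 * 930 = 39060; answer 39060
Part 3: B2 = 39060; w = -23; cross terms: (14*-31 - 36*-23)=394, (36*33 - 27*-31)=2025, (27*18 - 22*33)=-240, (22*9 - -5*18)=288, (-5*-23 - 14*9)=-11; twice the area = |2456| = 2456; area = 1228; boundary points = 2 + 1 + 5 + 9 + 1 = 18; strictly interior points = area - boundary/2 + 1 = 1220; answer 1220

1220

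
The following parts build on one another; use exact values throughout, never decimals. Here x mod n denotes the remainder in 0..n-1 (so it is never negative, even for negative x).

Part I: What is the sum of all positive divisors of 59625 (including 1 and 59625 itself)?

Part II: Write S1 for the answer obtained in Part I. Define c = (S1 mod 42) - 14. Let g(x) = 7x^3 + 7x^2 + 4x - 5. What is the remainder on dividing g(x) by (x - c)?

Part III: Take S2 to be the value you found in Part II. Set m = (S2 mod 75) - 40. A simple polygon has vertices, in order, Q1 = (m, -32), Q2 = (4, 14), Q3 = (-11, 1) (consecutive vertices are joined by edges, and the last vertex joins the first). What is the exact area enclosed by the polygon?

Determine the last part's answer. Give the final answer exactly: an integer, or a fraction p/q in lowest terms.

358

Part I: 59625 = 3^2 * 5^3 * 53; sigma = (1 + 3 + 9) * (1 + 5 + 25 + 125) * (1 + 53) = 13 * 156 * 54 = 109512; answer 109512
Part II: S1 = 109512; c = 4; remainder = value at the root: 7*(4)^3 + 7*(4)^2 + 4*(4)^1 - 5 = (448) + (112) + (16) + (-5) = 571; answer 571
Part III: S2 = 571; m = 6; cross terms: (6*14 - 4*-32)=212, (4*1 - -11*14)=158, (-11*-32 - 6*1)=346; twice the area = |716| = 716; area = 358; answer 358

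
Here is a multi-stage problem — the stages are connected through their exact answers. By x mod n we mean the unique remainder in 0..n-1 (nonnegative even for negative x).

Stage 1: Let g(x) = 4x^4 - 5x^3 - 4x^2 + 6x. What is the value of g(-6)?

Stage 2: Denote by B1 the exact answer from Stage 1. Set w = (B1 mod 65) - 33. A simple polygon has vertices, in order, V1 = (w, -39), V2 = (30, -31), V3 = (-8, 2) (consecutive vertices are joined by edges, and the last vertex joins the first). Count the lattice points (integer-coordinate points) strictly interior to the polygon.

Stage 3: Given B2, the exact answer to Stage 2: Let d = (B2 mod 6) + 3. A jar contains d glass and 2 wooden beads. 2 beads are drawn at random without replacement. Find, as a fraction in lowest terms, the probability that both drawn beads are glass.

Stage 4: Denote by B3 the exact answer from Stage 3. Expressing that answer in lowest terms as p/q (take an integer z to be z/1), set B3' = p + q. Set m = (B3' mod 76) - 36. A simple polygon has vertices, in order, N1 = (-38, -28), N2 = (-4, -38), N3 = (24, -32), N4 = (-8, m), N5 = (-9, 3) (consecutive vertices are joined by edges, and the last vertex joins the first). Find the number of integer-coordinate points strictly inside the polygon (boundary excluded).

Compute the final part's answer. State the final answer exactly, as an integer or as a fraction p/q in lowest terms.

946

Stage 1: 4*(-6)^4 - 5*(-6)^3 - 4*(-6)^2 + 6*(-6)^1 = (5184) + (1080) + (-144) + (-36) = 6084; answer 6084
Stage 2: B1 = 6084; w = 6; cross terms: (6*-31 - 30*-39)=984, (30*2 - -8*-31)=-188, (-8*-39 - 6*2)=300; twice the area = |1096| = 1096; area = 548; boundary points = 8 + 1 + 1 = 10; strictly interior points = area - boundary/2 + 1 = 544; answer 544
Stage 3: B2 = 544; d = 7; total draws C(9,2) = 36; favorable C(7,2) = 21; P = 7/12; answer 7/12
Stage 4: B3 = 7/12; threaded value p + q = 19; m = -17; cross terms: (-38*-38 - -4*-28)=1332, (-4*-32 - 24*-38)=1040, (24*-17 - -8*-32)=-664, (-8*3 - -9*-17)=-177, (-9*-28 - -38*3)=366; twice the area = |1897| = 1897; area = 1897/2; boundary points = 2 + 2 + 1 + 1 + 1 = 7; strictly interior points = area - boundary/2 + 1 = 946; answer 946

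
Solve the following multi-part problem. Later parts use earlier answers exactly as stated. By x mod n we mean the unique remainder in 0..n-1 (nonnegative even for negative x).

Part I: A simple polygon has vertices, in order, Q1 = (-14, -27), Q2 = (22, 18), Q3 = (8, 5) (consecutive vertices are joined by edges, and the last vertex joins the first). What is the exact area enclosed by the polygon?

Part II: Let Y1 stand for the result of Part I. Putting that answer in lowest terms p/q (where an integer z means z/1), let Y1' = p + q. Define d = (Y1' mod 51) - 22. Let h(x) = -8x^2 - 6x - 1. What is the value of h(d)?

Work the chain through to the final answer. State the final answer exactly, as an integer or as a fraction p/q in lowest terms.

Part I: cross terms: (-14*18 - 22*-27)=342, (22*5 - 8*18)=-34, (8*-27 - -14*5)=-146; twice the area = |162| = 162; area = 81; answer 81
Part II: Y1 = 81; threaded value p + q = 82; d = 9; -8*(9)^2 - 6*(9)^1 - 1 = (-648) + (-54) + (-1) = -703; answer -703

-703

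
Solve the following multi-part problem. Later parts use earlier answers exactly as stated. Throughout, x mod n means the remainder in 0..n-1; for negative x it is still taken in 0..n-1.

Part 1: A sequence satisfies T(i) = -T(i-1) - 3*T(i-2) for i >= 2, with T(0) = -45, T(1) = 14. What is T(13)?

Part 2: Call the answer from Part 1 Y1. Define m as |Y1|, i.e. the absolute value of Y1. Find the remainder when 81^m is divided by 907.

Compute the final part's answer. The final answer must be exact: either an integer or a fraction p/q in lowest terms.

Part 1: T(2) = -1*(14) - 3*(-45) = 121; iterating: T(2)=121, T(3)=-163, T(4)=-200, T(5)=689, T(6)=-89, T(7)=-1978, T(8)=2245, T(9)=3689, T(10)=-10424, T(11)=-643, T(12)=31915, T(13)=-29986; answer -29986
Part 2: Y1 = -29986; m = 29986; squarings mod 907: 81^1=81, 81^2=212, 81^4=501, 81^8=669, 81^16=410, 81^32=305, 81^64=511, 81^128=812, 81^256=862, 81^512=211, 81^1024=78, 81^2048=642, 81^4096=386, 81^8192=248, 81^16384=735; 81^29986 = 81^2 * 81^32 * 81^256 * 81^1024 * 81^4096 * 81^8192 * 81^16384 = 759 (mod 907); answer 759

759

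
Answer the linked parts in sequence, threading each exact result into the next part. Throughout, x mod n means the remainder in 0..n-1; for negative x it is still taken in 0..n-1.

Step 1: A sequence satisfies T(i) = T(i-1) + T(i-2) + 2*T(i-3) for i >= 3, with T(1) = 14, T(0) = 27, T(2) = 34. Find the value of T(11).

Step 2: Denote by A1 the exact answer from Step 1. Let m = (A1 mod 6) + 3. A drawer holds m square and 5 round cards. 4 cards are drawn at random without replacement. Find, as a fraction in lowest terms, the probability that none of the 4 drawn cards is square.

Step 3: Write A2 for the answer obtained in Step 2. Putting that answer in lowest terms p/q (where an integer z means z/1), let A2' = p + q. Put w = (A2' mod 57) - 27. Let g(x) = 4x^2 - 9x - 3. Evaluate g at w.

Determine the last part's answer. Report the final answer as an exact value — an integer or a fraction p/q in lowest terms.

877

Step 1: T(3) = 1*(34) + 1*(14) + 2*(27) = 102; iterating: T(3)=102, T(4)=164, T(5)=334, T(6)=702, T(7)=1364, T(8)=2734, T(9)=5502, T(10)=10964, T(11)=21934; answer 21934
Step 2: A1 = 21934; m = 7; total draws C(12,4) = 495; favorable C(5,4) = 5; P = 1/99; answer 1/99
Step 3: A2 = 1/99; threaded value p + q = 100; w = 16; 4*(16)^2 - 9*(16)^1 - 3 = (1024) + (-144) + (-3) = 877; answer 877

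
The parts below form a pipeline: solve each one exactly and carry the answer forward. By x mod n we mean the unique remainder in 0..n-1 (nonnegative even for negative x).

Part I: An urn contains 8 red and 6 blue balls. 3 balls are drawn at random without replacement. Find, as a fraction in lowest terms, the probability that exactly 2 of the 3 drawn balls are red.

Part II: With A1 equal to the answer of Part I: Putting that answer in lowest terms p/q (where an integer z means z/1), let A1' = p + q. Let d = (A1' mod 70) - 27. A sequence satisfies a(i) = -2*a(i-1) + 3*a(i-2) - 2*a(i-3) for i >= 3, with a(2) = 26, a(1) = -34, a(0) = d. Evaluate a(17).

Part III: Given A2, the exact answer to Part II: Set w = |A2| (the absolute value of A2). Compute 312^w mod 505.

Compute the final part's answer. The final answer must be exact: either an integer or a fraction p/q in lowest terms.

Part I: total draws C(14,3) = 364; favorable C(8,2)*C(6,1) = 168; P = 6/13; answer 6/13
Part II: A1 = 6/13; threaded value p + q = 19; d = -8; a(3) = -2*(26) + 3*(-34) - 2*(-8) = -138; iterating: a(3)=-138, a(4)=422, a(5)=-1310, a(6)=4162, a(7)=-13098, a(8)=41302, a(9)=-130222, a(10)=410546, a(11)=-1294362, a(12)=4080806, a(13)=-12865790, a(14)=40562722, a(15)=-127884426, a(16)=403188598, a(17)=-1271155918; answer -1271155918
Part III: A2 = -1271155918; w = 1271155918; squarings mod 505: 312^1=312, 312^2=384, 312^4=501, 312^8=16, 312^16=256, 312^32=391, 312^64=371, 312^128=281, 312^256=181, 312^512=441, 312^1024=56, 312^2048=106, 312^4096=126, 312^8192=221, 312^16384=361, 312^32768=31, 312^65536=456, 312^131072=381, 312^262144=226, 312^524288=71, 312^1048576=496, 312^2097152=81, 312^4194304=501, 312^8388608=16, 312^16777216=256, 312^33554432=391, 312^67108864=371, 312^134217728=281, 312^268435456=181, 312^536870912=441, 312^1073741824=56; 312^1271155918 = 312^2 * 312^4 * 312^8 * 312^64 * 312^128 * 312^1024 * 312^2048 * 312^16384 * 312^262144 * 312^4194304 * 312^8388608 * 312^16777216 * 312^33554432 * 312^134217728 * 312^1073741824 = 334 (mod 505); answer 334

334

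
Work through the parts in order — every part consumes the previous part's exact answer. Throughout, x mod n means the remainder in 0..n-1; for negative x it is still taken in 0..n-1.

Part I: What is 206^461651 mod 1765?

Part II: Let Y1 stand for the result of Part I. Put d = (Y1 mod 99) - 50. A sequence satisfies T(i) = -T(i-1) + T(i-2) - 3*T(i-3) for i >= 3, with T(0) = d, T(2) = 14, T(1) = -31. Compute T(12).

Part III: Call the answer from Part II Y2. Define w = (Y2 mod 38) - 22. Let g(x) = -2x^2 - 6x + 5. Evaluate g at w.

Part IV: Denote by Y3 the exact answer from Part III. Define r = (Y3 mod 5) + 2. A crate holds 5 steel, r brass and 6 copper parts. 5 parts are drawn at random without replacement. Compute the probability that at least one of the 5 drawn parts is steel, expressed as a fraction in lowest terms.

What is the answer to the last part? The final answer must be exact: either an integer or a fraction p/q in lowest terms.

Part I: squarings mod 1765: 206^1=206, 206^2=76, 206^4=481, 206^8=146, 206^16=136, 206^32=846, 206^64=891, 206^128=1396, 206^256=256, 206^512=231, 206^1024=411, 206^2048=1246, 206^4096=1081, 206^8192=131, 206^16384=1276, 206^32768=846, 206^65536=891, 206^131072=1396, 206^262144=256; 206^461651 = 206^1 * 206^2 * 206^16 * 206^64 * 206^256 * 206^512 * 206^2048 * 206^65536 * 206^131072 * 206^262144 = 1641 (mod 1765); answer 1641
Part II: Y1 = 1641; d = 7; T(3) = -1*(14) + 1*(-31) - 3*(7) = -66; iterating: T(3)=-66, T(4)=173, T(5)=-281, T(6)=652, T(7)=-1452, T(8)=2947, T(9)=-6355, T(10)=13658, T(11)=-28854, T(12)=61577; answer 61577
Part III: Y2 = 61577; w = -5; -2*(-5)^2 - 6*(-5)^1 + 5 = (-50) + (30) + (5) = -15; answer -15
Part IV: Y3 = -15; r = 2; total draws C(13,5) = 1287; complement C(8,5) = 56; favorable 1287 - 56 = 1231; P = 1231/1287; answer 1231/1287

1231/1287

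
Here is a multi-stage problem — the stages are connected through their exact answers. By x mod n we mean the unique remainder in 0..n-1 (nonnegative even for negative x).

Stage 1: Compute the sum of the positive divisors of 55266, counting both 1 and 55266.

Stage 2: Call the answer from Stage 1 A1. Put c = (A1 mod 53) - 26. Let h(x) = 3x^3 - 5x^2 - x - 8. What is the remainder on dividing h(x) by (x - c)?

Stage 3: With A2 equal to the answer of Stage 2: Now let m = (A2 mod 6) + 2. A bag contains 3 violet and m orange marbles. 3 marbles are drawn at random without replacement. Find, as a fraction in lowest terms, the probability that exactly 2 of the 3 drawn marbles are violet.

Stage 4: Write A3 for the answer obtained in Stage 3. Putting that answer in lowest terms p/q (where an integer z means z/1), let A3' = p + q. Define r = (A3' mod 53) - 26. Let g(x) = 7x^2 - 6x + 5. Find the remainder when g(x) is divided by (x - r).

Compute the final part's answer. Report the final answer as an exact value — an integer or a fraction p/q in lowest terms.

50

Stage 1: 55266 = 2 * 3 * 61 * 151; sigma = (1 + 2) * (1 + 3) * (1 + 61) * (1 + 151) = 3 * 4 * 62 * 152 = 113088; answer 113088
Stage 2: A1 = 113088; c = 13; remainder = value at the root: 3*(13)^3 - 5*(13)^2 - 1*(13)^1 - 8 = (6591) + (-845) + (-13) + (-8) = 5725; answer 5725
Stage 3: A2 = 5725; m = 3; total draws C(6,3) = 20; favorable C(3,2)*C(3,1) = 9; P = 9/20; answer 9/20
Stage 4: A3 = 9/20; threaded value p + q = 29; r = 3; remainder = value at the root: 7*(3)^2 - 6*(3)^1 + 5 = (63) + (-18) + (5) = 50; answer 50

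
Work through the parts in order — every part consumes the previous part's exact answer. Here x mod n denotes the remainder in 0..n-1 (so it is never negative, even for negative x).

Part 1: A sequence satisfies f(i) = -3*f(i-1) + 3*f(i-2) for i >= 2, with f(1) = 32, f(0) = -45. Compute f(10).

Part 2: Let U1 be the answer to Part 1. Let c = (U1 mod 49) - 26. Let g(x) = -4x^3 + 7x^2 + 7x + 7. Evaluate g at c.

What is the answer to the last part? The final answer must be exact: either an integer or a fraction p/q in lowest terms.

Part 1: f(2) = -3*(32) + 3*(-45) = -231; iterating: f(2)=-231, f(3)=789, f(4)=-3060, f(5)=11547, f(6)=-43821, f(7)=166104, f(8)=-629775, f(9)=2387637, f(10)=-9052236; answer -9052236
Part 2: U1 = -9052236; c = -2; -4*(-2)^3 + 7*(-2)^2 + 7*(-2)^1 + 7 = (32) + (28) + (-14) + (7) = 53; answer 53

53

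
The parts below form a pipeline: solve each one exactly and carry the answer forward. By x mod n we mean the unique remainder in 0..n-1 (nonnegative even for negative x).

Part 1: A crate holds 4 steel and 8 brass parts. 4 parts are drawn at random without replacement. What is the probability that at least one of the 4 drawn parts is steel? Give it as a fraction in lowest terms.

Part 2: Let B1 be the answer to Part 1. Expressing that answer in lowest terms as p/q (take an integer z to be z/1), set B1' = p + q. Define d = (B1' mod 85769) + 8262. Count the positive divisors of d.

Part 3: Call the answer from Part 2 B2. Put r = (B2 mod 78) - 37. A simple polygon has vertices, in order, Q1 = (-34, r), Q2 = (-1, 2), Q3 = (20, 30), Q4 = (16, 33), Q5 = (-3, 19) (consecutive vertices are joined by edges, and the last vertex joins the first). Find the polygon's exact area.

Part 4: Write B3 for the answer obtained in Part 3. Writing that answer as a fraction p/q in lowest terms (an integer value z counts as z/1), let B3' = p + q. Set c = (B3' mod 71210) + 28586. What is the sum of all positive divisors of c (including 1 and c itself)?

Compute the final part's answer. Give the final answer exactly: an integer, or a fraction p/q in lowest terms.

Part 1: total draws C(12,4) = 495; complement C(8,4) = 70; favorable 495 - 70 = 425; P = 85/99; answer 85/99
Part 2: B1 = 85/99; threaded value p + q = 184; d = 8446; 8446 = 2 * 41 * 103; number of divisors = (1+1) * (1+1) * (1+1) = 8; answer 8
Part 3: B2 = 8; r = -29; cross terms: (-34*2 - -1*-29)=-97, (-1*30 - 20*2)=-70, (20*33 - 16*30)=180, (16*19 - -3*33)=403, (-3*-29 - -34*19)=733; twice the area = |1149| = 1149; area = 1149/2; answer 1149/2
Part 4: B3 = 1149/2; threaded value p + q = 1151; c = 29737; 29737 = 131 * 227; sigma = (1 + 131) * (1 + 227) = 132 * 228 = 30096; answer 30096

30096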